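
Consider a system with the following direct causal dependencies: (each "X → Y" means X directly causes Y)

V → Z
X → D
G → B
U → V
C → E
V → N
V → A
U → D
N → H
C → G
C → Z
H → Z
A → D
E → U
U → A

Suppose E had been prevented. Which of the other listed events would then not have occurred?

Downstream of E: U, V, A, N, H, Z, D.
Of those, still caused via another path: Z, D.
The remainder have no surviving cause.

A, H, N, U, V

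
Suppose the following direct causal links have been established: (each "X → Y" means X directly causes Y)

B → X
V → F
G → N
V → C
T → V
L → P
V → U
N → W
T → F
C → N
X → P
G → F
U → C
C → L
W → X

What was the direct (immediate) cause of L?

C

Upstream contributors include T, V, U, but only C feeds directly into L.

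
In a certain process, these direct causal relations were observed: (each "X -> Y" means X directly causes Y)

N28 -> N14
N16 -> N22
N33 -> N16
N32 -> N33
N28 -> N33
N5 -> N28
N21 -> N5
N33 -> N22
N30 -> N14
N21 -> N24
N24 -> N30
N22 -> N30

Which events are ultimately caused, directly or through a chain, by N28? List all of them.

N14, N16, N22, N30, N33

Direct effects: N33, N14.
2 steps out: N16, N22.
3 steps out: N30.
Not reachable from it: N21, N24, N5, N32.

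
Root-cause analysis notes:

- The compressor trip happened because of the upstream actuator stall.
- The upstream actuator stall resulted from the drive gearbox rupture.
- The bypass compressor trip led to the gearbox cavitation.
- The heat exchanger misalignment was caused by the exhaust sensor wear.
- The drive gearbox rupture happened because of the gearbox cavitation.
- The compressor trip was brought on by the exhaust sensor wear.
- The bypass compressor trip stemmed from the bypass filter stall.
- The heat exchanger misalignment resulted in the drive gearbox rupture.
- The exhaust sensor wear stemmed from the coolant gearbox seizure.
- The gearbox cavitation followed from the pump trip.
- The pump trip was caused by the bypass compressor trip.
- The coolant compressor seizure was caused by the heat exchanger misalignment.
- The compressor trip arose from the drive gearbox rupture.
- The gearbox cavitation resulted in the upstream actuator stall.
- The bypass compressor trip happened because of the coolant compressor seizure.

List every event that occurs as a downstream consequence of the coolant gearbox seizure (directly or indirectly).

the bypass compressor trip, the compressor trip, the coolant compressor seizure, the drive gearbox rupture, the exhaust sensor wear, the gearbox cavitation, the heat exchanger misalignment, the pump trip, the upstream actuator stall

Direct effects: the exhaust sensor wear.
2 steps out: the heat exchanger misalignment, the compressor trip.
3 steps out: the coolant compressor seizure, the drive gearbox rupture.
4 steps out: the bypass compressor trip, the upstream actuator stall.
5 steps out: the pump trip, the gearbox cavitation.
Not reachable from it: the bypass filter stall.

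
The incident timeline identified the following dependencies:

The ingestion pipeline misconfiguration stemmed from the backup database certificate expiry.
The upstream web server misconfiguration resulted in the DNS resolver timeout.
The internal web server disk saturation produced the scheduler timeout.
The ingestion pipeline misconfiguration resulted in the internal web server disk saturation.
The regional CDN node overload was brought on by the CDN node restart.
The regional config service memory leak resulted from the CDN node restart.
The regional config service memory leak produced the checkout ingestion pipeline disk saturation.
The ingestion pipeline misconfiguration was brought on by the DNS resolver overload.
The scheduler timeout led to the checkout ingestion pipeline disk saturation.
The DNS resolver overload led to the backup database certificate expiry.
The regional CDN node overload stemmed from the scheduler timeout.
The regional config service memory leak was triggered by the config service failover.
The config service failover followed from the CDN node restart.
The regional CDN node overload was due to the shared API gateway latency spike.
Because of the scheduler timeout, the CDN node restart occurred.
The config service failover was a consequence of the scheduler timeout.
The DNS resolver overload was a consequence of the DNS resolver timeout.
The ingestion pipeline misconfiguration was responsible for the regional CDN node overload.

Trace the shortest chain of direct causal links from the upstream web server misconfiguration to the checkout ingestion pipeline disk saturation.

the upstream web server misconfiguration → the DNS resolver timeout → the DNS resolver overload → the ingestion pipeline misconfiguration → the internal web server disk saturation → the scheduler timeout → the checkout ingestion pipeline disk saturation

the upstream web server misconfiguration → the DNS resolver timeout
the DNS resolver timeout → the DNS resolver overload
the DNS resolver overload → the ingestion pipeline misconfiguration
the ingestion pipeline misconfiguration → the internal web server disk saturation
the internal web server disk saturation → the scheduler timeout
the scheduler timeout → the checkout ingestion pipeline disk saturation
Length: 6 steps.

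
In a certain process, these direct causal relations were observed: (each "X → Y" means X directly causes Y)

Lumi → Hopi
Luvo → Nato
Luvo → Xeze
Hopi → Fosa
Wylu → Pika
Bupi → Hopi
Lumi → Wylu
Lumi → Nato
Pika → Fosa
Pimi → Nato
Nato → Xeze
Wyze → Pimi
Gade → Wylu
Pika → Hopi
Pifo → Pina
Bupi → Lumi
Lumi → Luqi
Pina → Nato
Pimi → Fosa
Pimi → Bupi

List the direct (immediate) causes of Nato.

Upstream contributors include Wyze, Bupi, Pifo, but only Lumi, Luvo, Pimi, Pina feed directly into Nato.

Lumi, Luvo, Pimi, Pina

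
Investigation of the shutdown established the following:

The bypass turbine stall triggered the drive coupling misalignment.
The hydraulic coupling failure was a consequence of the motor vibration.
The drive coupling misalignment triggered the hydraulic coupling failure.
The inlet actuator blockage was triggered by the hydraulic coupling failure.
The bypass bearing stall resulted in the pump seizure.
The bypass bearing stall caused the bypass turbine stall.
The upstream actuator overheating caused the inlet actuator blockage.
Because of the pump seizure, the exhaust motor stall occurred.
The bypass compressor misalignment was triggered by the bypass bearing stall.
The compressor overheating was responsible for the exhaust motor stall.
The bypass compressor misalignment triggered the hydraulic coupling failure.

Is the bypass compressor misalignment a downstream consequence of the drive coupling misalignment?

No

The drive coupling misalignment leads to the hydraulic coupling failure, the inlet actuator blockage; the bypass compressor misalignment is not among them.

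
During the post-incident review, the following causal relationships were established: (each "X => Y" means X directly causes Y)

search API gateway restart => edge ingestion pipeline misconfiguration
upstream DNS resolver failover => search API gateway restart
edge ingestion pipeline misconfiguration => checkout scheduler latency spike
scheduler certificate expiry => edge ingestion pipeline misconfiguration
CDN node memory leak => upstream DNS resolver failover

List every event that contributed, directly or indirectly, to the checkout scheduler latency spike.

the CDN node memory leak, the edge ingestion pipeline misconfiguration, the scheduler certificate expiry, the search API gateway restart, the upstream DNS resolver failover

Immediate cause of the checkout scheduler latency spike: the edge ingestion pipeline misconfiguration.
Further upstream: the CDN node memory leak, the upstream DNS resolver failover, the search API gateway restart, the scheduler certificate expiry.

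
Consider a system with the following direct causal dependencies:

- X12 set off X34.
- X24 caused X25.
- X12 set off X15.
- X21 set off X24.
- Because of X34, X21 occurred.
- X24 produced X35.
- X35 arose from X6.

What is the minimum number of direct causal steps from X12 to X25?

Shortest chain: X12 → X34 → X21 → X24 → X25.

4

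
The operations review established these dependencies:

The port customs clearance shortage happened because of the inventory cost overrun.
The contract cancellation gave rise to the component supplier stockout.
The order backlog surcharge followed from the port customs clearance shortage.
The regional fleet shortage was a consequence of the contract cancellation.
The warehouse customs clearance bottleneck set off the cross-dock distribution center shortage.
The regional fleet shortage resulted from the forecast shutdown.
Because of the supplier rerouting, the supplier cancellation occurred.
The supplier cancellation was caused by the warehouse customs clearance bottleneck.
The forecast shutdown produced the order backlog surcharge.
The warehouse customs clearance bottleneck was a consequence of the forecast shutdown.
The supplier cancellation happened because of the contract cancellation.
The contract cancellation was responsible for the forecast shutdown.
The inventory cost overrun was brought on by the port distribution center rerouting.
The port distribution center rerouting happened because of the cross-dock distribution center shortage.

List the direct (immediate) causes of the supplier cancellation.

the contract cancellation, the supplier rerouting, the warehouse customs clearance bottleneck

Upstream contributors include the forecast shutdown, but only the contract cancellation, the supplier rerouting, the warehouse customs clearance bottleneck feed directly into the supplier cancellation.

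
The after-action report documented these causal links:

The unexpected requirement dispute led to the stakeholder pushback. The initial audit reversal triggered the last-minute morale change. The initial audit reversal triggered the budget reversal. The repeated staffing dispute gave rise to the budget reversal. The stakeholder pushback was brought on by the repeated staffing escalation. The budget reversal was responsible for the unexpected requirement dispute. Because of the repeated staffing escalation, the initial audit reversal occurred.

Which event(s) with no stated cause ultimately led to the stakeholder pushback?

Tracing upstream from the stakeholder pushback: the stakeholder pushback ← the repeated staffing escalation.
A separate upstream branch: the stakeholder pushback ← the unexpected requirement dispute ← the budget reversal ← the repeated staffing dispute.
Each of those chain origins has no stated cause.

the repeated staffing dispute, the repeated staffing escalation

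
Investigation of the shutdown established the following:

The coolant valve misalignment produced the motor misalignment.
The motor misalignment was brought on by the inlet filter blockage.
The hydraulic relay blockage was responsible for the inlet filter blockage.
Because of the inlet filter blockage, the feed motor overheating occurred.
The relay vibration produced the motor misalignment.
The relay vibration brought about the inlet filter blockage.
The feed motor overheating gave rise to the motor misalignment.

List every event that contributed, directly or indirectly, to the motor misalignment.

the coolant valve misalignment, the feed motor overheating, the hydraulic relay blockage, the inlet filter blockage, the relay vibration

Immediate causes of the motor misalignment: the relay vibration, the inlet filter blockage, the feed motor overheating, the coolant valve misalignment.
Further upstream: the hydraulic relay blockage.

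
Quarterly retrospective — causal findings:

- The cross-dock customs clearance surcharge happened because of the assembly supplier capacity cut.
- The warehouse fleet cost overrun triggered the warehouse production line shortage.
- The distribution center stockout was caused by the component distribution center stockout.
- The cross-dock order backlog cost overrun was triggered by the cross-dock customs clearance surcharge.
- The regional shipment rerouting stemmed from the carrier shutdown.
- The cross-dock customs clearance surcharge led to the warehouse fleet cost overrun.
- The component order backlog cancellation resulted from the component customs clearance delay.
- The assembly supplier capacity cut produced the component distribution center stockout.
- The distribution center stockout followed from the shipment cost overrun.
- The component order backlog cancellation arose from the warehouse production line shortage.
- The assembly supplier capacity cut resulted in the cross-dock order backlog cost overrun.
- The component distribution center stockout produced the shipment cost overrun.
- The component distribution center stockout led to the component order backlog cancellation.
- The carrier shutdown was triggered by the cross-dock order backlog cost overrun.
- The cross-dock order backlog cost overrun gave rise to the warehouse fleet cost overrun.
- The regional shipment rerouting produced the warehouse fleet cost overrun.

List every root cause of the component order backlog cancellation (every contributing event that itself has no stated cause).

Tracing upstream from the component order backlog cancellation: the component order backlog cancellation ← the component distribution center stockout ← the assembly supplier capacity cut.
A separate upstream branch: the component order backlog cancellation ← the component customs clearance delay.
Each of those chain origins has no stated cause.

the assembly supplier capacity cut, the component customs clearance delay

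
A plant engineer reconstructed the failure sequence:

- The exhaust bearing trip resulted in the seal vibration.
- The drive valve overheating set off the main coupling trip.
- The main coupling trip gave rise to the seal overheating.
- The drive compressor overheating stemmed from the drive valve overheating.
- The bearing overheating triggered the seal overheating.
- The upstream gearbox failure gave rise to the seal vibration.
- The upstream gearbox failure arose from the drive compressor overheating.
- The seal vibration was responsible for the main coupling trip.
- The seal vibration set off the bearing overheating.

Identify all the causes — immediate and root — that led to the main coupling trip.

Immediate causes of the main coupling trip: the drive valve overheating, the seal vibration.
Further upstream: the drive compressor overheating, the upstream gearbox failure, the exhaust bearing trip.

the drive compressor overheating, the drive valve overheating, the exhaust bearing trip, the seal vibration, the upstream gearbox failure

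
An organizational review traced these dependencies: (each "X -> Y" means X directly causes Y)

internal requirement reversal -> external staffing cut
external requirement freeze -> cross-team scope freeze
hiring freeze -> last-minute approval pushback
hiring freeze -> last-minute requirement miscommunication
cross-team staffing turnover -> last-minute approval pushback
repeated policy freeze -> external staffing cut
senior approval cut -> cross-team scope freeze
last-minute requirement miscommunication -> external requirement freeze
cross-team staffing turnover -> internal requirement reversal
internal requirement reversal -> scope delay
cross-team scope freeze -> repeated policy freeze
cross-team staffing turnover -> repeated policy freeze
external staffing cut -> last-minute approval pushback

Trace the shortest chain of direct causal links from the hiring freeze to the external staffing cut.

the hiring freeze → the last-minute requirement miscommunication → the external requirement freeze → the cross-team scope freeze → the repeated policy freeze → the external staffing cut

the hiring freeze → the last-minute requirement miscommunication
the last-minute requirement miscommunication → the external requirement freeze
the external requirement freeze → the cross-team scope freeze
the cross-team scope freeze → the repeated policy freeze
the repeated policy freeze → the external staffing cut
Length: 5 steps.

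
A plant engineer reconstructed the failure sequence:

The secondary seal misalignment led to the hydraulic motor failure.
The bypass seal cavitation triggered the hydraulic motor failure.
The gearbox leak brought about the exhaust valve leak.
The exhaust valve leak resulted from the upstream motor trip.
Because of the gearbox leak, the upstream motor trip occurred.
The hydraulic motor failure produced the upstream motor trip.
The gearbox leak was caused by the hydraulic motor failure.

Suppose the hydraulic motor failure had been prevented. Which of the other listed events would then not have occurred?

the exhaust valve leak, the gearbox leak, the upstream motor trip

Downstream of the hydraulic motor failure: the gearbox leak, the upstream motor trip, the exhaust valve leak.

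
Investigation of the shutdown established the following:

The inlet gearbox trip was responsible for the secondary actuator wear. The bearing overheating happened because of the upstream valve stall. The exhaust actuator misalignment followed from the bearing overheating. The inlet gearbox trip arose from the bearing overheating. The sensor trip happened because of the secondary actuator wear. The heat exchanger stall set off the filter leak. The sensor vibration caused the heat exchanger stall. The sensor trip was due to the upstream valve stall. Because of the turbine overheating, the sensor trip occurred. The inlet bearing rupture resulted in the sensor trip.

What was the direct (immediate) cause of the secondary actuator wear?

the inlet gearbox trip

Upstream contributors include the upstream valve stall, the bearing overheating, but only the inlet gearbox trip feeds directly into the secondary actuator wear.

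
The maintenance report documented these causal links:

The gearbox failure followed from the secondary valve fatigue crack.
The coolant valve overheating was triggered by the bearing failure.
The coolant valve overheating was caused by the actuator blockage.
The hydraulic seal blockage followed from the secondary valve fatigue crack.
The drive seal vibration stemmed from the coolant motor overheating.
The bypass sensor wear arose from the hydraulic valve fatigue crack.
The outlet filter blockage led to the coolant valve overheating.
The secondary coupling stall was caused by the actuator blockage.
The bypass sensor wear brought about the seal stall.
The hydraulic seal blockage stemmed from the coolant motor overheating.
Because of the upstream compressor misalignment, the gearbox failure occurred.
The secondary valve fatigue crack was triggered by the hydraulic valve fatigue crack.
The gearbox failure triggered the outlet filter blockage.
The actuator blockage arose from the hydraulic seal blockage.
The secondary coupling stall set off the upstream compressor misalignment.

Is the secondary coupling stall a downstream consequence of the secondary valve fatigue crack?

Yes

There is a causal chain: the secondary valve fatigue crack → the hydraulic seal blockage → the actuator blockage → the secondary coupling stall.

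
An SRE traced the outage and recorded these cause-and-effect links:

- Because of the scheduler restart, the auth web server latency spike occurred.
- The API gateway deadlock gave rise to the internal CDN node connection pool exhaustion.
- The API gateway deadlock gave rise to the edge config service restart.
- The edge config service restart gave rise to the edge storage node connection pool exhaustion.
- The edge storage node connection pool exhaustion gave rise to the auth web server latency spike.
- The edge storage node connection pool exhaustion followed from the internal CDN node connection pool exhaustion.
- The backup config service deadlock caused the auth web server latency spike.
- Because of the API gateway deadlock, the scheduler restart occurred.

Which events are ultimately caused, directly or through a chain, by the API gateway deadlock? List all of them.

Direct effects: the internal CDN node connection pool exhaustion, the edge config service restart, the scheduler restart.
2 steps out: the edge storage node connection pool exhaustion, the auth web server latency spike.
Not reachable from it: the backup config service deadlock.

the auth web server latency spike, the edge config service restart, the edge storage node connection pool exhaustion, the internal CDN node connection pool exhaustion, the scheduler restart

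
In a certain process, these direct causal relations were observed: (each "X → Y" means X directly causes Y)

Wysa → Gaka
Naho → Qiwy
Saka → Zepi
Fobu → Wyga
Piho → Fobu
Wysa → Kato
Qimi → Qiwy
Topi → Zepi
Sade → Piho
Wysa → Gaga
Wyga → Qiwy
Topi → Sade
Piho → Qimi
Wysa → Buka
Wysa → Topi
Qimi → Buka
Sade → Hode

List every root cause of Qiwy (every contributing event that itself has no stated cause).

Naho, Wysa

Tracing upstream from Qiwy: Qiwy ← Qimi ← Piho ← Sade ← Topi ← Wysa.
A separate upstream branch: Qiwy ← Naho.
Each of those chain origins has no stated cause.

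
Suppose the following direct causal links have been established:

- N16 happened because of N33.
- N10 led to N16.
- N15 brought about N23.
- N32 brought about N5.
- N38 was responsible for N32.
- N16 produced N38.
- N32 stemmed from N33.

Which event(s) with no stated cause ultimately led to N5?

Tracing upstream from N5: N5 ← N32 ← N33.
A separate upstream branch: N5 ← N32 ← N38 ← N16 ← N10.
Each of those chain origins has no stated cause.

N10, N33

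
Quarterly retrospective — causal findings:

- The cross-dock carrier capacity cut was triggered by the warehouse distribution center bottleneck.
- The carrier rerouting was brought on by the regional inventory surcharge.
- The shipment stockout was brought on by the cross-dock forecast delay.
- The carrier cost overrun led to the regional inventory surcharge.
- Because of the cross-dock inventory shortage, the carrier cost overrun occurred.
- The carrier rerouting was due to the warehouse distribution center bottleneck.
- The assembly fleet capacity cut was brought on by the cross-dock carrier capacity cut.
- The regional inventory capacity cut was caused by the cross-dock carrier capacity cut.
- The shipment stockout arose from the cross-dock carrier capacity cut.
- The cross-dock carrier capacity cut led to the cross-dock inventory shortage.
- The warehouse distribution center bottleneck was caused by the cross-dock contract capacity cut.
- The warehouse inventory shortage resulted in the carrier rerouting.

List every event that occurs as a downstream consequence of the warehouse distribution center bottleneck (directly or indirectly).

Direct effects: the cross-dock carrier capacity cut, the carrier rerouting.
2 steps out: the shipment stockout, the cross-dock inventory shortage, the regional inventory capacity cut, the assembly fleet capacity cut.
3 steps out: the carrier cost overrun.
4 steps out: the regional inventory surcharge.
Not reachable from it: the cross-dock forecast delay, the warehouse inventory shortage, the cross-dock contract capacity cut.

the assembly fleet capacity cut, the carrier cost overrun, the carrier rerouting, the cross-dock carrier capacity cut, the cross-dock inventory shortage, the regional inventory capacity cut, the regional inventory surcharge, the shipment stockout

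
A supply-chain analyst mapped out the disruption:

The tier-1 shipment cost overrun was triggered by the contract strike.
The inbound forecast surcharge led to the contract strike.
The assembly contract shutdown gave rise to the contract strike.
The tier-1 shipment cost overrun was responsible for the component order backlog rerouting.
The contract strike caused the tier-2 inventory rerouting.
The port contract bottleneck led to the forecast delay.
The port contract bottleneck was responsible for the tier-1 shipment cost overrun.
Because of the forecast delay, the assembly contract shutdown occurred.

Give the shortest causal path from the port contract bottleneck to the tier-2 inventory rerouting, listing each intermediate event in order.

the port contract bottleneck → the forecast delay
the forecast delay → the assembly contract shutdown
the assembly contract shutdown → the contract strike
the contract strike → the tier-2 inventory rerouting
Length: 4 steps.

the port contract bottleneck → the forecast delay → the assembly contract shutdown → the contract strike → the tier-2 inventory rerouting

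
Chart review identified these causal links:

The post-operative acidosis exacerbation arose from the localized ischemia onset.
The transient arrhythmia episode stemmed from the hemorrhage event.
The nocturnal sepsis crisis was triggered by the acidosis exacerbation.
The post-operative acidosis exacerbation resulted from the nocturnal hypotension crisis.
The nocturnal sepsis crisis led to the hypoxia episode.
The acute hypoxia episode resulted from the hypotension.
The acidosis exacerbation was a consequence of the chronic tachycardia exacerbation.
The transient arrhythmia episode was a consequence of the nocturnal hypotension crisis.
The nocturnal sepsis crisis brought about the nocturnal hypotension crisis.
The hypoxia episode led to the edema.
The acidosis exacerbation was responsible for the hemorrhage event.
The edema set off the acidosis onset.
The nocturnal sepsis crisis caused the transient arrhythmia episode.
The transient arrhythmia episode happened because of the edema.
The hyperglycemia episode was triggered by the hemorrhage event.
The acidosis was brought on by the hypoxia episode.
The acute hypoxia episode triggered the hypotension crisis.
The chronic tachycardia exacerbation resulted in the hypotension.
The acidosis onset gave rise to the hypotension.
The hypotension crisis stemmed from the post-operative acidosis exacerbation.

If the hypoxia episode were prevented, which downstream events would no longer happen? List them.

Downstream of the hypoxia episode: the edema, the acidosis onset, the acidosis, the transient arrhythmia episode, the hypotension, the acute hypoxia episode, the hypotension crisis.
Of those, still caused via another path: the transient arrhythmia episode, the hypotension, the acute hypoxia episode, the hypotension crisis.
The remainder have no surviving cause.

the acidosis, the acidosis onset, the edema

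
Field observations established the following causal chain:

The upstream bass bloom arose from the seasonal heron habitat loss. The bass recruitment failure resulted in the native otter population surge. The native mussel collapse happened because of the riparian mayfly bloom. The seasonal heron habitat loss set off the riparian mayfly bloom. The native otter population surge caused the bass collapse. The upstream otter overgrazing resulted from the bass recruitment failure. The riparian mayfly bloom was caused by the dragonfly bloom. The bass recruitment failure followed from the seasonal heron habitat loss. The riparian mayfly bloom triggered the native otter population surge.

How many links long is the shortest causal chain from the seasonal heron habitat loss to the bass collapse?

Shortest chain: the seasonal heron habitat loss → the riparian mayfly bloom → the native otter population surge → the bass collapse.

3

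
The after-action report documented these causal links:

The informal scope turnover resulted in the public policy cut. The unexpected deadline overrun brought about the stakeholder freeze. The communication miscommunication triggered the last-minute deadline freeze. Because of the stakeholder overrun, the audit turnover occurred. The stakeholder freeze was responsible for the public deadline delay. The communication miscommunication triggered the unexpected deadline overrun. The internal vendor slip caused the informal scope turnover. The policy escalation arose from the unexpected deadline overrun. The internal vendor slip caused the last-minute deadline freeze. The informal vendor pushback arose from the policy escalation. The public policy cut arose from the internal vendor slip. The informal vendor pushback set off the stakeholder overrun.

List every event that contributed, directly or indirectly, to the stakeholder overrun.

the communication miscommunication, the informal vendor pushback, the policy escalation, the unexpected deadline overrun

Immediate cause of the stakeholder overrun: the informal vendor pushback.
Further upstream: the communication miscommunication, the unexpected deadline overrun, the policy escalation.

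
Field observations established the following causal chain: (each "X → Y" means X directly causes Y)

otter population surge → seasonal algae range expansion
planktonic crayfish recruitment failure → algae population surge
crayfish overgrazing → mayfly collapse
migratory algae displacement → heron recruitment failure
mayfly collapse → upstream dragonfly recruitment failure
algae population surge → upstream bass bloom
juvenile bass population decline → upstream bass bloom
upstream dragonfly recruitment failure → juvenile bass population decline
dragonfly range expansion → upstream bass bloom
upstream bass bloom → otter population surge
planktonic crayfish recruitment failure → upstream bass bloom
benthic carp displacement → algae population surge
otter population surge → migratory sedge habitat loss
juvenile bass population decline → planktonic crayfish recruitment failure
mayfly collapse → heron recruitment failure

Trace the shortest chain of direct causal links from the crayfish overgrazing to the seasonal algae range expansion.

the crayfish overgrazing → the mayfly collapse → the upstream dragonfly recruitment failure → the juvenile bass population decline → the upstream bass bloom → the otter population surge → the seasonal algae range expansion

the crayfish overgrazing → the mayfly collapse
the mayfly collapse → the upstream dragonfly recruitment failure
the upstream dragonfly recruitment failure → the juvenile bass population decline
the juvenile bass population decline → the upstream bass bloom
the upstream bass bloom → the otter population surge
the otter population surge → the seasonal algae range expansion
Length: 6 steps.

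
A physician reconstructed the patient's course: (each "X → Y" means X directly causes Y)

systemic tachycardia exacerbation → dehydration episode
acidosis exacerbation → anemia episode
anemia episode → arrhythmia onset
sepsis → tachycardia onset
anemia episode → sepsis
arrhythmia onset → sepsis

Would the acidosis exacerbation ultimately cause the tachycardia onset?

There is a causal chain: the acidosis exacerbation → the anemia episode → the sepsis → the tachycardia onset.

Yes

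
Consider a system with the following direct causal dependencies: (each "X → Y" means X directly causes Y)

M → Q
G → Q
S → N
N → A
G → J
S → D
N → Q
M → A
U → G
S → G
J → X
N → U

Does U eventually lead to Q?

Yes

There is a causal chain: U → G → Q.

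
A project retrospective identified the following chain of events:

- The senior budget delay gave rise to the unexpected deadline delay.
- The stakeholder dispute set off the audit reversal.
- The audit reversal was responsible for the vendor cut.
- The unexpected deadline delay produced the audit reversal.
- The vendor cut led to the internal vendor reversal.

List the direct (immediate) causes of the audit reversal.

Upstream contributors include the senior budget delay, but only the stakeholder dispute, the unexpected deadline delay feed directly into the audit reversal.

the stakeholder dispute, the unexpected deadline delay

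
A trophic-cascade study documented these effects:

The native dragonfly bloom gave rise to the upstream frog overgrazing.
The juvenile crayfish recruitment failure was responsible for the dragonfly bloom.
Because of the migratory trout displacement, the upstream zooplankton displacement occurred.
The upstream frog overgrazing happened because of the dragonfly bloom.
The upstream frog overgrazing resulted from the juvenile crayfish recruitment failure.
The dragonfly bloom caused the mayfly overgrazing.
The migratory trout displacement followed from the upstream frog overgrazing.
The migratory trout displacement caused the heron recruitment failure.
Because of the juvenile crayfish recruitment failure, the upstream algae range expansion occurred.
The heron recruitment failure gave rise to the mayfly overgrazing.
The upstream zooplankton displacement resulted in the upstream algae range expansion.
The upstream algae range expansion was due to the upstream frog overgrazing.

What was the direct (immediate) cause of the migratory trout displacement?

Upstream contributors include the juvenile crayfish recruitment failure, the native dragonfly bloom, the dragonfly bloom, but only the upstream frog overgrazing feeds directly into the migratory trout displacement.

the upstream frog overgrazing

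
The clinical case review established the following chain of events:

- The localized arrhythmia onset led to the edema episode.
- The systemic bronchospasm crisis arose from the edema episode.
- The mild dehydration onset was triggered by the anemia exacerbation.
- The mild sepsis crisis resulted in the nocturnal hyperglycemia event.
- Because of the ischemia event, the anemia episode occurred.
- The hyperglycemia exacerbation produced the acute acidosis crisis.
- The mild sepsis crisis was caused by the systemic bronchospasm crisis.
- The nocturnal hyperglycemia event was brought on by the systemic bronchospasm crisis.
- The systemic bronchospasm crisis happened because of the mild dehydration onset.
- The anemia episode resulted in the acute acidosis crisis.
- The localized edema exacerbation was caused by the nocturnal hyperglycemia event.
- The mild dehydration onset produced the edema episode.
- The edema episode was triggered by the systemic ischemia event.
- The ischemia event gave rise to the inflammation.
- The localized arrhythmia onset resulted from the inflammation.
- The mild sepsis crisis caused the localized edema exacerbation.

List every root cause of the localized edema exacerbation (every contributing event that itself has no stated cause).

the anemia exacerbation, the ischemia event, the systemic ischemia event

Tracing upstream from the localized edema exacerbation: the localized edema exacerbation ← the mild sepsis crisis ← the systemic bronchospasm crisis ← the edema episode ← the localized arrhythmia onset ← the inflammation ← the ischemia event.
A separate upstream branch: the localized edema exacerbation ← the mild sepsis crisis ← the systemic bronchospasm crisis ← the mild dehydration onset ← the anemia exacerbation.
A separate upstream branch: the localized edema exacerbation ← the mild sepsis crisis ← the systemic bronchospasm crisis ← the edema episode ← the systemic ischemia event.
Each of those chain origins has no stated cause.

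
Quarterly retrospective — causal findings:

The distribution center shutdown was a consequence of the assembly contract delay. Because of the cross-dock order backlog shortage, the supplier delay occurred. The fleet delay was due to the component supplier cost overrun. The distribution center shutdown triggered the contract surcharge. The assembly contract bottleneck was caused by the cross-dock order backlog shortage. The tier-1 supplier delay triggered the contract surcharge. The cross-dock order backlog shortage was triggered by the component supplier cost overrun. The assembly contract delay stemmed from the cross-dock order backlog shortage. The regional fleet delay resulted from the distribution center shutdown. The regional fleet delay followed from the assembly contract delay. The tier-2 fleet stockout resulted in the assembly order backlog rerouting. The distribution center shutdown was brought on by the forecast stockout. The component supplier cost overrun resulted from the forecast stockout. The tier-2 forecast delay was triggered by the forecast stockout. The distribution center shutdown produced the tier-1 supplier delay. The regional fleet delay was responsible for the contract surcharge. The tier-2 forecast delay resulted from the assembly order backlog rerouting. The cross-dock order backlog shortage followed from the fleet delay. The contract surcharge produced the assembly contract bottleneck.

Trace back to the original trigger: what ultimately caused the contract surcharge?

Tracing upstream from the contract surcharge: the contract surcharge ← the distribution center shutdown ← the forecast stockout.
The forecast stockout has no stated cause, so it is the root.

the forecast stockout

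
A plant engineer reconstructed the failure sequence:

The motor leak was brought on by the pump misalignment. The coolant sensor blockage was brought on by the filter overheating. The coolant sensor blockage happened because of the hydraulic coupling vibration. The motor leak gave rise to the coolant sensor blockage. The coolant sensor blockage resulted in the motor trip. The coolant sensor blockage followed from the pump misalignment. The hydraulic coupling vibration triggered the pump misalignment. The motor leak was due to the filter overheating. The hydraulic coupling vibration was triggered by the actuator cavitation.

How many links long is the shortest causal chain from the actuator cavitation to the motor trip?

Shortest chain: the actuator cavitation → the hydraulic coupling vibration → the coolant sensor blockage → the motor trip.

3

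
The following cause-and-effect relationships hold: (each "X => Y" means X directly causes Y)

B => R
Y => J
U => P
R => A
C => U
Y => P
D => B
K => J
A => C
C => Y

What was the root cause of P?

Tracing upstream from P: P ← U ← C ← A ← R ← B ← D.
D has no stated cause, so it is the root.

D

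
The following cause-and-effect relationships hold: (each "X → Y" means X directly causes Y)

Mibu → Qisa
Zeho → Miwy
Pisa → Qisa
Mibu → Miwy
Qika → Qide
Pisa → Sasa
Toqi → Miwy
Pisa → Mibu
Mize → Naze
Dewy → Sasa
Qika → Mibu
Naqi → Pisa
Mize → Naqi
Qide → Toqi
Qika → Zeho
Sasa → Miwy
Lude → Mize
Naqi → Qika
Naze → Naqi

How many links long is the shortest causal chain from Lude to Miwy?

Shortest chain: Lude → Mize → Naqi → Pisa → Sasa → Miwy.

5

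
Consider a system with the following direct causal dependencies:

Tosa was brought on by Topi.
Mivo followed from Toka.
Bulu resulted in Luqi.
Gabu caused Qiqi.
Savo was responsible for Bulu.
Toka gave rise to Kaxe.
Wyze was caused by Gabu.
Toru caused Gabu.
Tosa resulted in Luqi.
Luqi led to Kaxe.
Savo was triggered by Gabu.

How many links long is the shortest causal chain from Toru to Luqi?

Shortest chain: Toru → Gabu → Savo → Bulu → Luqi.

4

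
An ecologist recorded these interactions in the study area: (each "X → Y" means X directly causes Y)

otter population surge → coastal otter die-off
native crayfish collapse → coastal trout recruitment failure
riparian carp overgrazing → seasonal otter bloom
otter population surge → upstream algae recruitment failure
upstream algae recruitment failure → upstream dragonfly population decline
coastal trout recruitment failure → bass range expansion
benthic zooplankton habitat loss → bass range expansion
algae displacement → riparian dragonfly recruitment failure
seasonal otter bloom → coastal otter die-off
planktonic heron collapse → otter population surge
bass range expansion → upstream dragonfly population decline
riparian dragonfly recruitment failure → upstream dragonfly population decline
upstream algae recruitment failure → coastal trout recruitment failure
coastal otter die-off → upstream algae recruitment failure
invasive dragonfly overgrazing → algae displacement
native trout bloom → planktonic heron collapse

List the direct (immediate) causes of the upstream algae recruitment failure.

the coastal otter die-off, the otter population surge

Upstream contributors include the riparian carp overgrazing, the native trout bloom, the planktonic heron collapse, the seasonal otter bloom, but only the coastal otter die-off, the otter population surge feed directly into the upstream algae recruitment failure.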